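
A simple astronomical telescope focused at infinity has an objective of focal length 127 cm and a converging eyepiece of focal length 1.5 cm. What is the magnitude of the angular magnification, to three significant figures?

84.7

|M| = f_obj/|f_eye| = 127/1.5 = 84.667.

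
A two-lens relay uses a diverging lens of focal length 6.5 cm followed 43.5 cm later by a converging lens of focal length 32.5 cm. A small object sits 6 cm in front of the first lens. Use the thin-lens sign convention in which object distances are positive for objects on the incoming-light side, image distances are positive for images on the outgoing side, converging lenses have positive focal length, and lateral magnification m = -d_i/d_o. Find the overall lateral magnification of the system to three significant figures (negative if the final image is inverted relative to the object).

-1.20

Applying the thin-lens equation to the first lens, 1/(-6.5) = 1/6 + 1/d_i1, which gives d_i1 = -3.120 cm.
Its lateral magnification is m_1 = -d_i1/d_o1 = -(-3.120)/6 = 0.5200.
With d_i1 < 0 the first image is virtual and lies on the object side; the object distance for lens 2 is d_o2 = 43.5 - (-3.120) = 46.620 cm.
Applying the thin-lens equation again with f_2 = 32.5 cm and d_o2 = 46.620 cm gives d_i2 = 107.305 cm.
m_2 = -(107.305)/(46.620) = -2.3017.
Total m = m_1 x m_2 = (0.5200)(-2.3017) = -1.1969.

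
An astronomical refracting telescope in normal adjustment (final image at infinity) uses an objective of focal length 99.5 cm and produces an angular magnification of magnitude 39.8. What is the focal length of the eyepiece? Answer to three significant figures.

|M| = f_obj/f_eye, so f_eye = f_obj/|M| = 99.5/39.8 = 2.500 cm.

2.50 cm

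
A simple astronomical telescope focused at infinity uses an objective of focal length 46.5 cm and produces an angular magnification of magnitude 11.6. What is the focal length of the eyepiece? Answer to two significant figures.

4.0 cm

|M| = f_obj/f_eye, so f_eye = f_obj/|M| = 46.5/11.6 = 4.009 cm.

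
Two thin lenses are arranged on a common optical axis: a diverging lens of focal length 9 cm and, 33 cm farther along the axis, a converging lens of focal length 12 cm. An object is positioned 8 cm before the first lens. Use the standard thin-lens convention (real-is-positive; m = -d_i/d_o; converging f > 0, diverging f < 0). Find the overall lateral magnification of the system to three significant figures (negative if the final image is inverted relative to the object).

Applying the thin-lens equation to the first lens, 1/(-9) = 1/8 + 1/d_i1, which gives d_i1 = -4.235 cm.
Its lateral magnification is m_1 = -d_i1/d_o1 = -(-4.235)/8 = 0.5294.
The intermediate image is virtual, 4.235 cm to the left of lens 1, so d_o2 = L - d_i1 = 33 - (-4.235) = 37.235 cm.
Applying the thin-lens equation again with f_2 = 12 cm and d_o2 = 37.235 cm gives d_i2 = 17.706 cm.
m_2 = -(17.706)/(37.235) = -0.4755.
Total m = m_1 x m_2 = (0.5294)(-0.4755) = -0.2517.

-0.252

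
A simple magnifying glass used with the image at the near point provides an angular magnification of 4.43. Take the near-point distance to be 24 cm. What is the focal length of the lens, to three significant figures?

7.00 cm

For the image at the near point, M = 1 + D/f.
f = D/(M - 1) = 24/(4.43 - 1) = 6.997 cm.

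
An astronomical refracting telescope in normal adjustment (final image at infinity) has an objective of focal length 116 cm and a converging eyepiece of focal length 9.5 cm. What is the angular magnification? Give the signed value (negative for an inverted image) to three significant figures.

M = -f_obj/f_eye = -116/(9.5) = -12.211.

-12.2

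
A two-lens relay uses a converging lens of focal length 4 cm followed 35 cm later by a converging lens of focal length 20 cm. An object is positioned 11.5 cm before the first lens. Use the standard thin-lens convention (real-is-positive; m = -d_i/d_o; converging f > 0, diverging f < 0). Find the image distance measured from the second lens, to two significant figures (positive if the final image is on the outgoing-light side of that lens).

65 cm

First lens: d_i1 = 1/(1/4 - 1/11.5) = 6.133 cm.
That image sits 28.867 cm in front of the second lens, so d_o2 = 28.867 cm.
Second lens: d_i2 = 1/(1/20 - 1/(28.867)) = 65.113 cm.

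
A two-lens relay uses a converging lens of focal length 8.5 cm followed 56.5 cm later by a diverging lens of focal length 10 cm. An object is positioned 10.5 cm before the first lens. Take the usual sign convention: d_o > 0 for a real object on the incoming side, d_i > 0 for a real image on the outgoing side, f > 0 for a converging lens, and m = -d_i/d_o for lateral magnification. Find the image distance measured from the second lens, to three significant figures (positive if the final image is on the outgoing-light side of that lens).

Applying the thin-lens equation to the first lens, 1/8.5 = 1/10.5 + 1/d_i1, which gives d_i1 = 44.625 cm.
The intermediate image is 44.625 cm to the right of lens 1, so d_o2 = L - d_i1 = 56.5 - 44.625 = 11.875 cm.
Applying the thin-lens equation again with f_2 = -10 cm and d_o2 = 11.875 cm gives d_i2 = -5.429 cm.

-5.43 cm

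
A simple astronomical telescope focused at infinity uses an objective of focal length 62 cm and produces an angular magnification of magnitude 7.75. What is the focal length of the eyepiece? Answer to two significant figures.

8.0 cm

|M| = f_obj/f_eye, so f_eye = f_obj/|M| = 62/7.75 = 8.000 cm.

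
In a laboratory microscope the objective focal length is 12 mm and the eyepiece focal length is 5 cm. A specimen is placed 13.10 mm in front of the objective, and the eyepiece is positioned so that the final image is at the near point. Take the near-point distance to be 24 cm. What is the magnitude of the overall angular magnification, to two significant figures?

63

Convert to cm: f_obj = 12 mm = 1.2 cm; d_o = 13.10 mm = 1.31 cm.
Objective: 1/d_i = 1/f_obj - 1/d_o = 1/1.2 - 1/1.31 = 0.06997 cm^-1, so d_i = 14.291 cm.
m_obj = -d_i/d_o = -14.291/1.31 = -10.909.
Eyepiece angular magnification (image at near point): M_eye = 1 + D/f_e = 1 + 24/5 = 5.800.
Overall M = m_obj x M_eye = (-10.909)(5.800) = -63.27.
|M| = 63.27.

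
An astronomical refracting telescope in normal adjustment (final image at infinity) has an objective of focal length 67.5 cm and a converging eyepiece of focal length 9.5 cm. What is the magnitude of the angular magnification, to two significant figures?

7.1

|M| = f_obj/|f_eye| = 67.5/9.5 = 7.105.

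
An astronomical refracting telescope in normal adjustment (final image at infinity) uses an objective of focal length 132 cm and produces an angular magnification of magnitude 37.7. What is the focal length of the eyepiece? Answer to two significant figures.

3.5 cm

|M| = f_obj/f_eye, so f_eye = f_obj/|M| = 132/37.7 = 3.501 cm.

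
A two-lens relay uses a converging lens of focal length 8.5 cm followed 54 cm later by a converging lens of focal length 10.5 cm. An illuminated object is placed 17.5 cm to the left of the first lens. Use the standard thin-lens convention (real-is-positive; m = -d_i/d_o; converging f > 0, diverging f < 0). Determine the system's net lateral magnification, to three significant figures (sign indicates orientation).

Lens 1: 1/d_i1 = 1/f_1 - 1/d_o1 = 1/8.5 - 1/17.5 = 0.06050 cm^-1, so d_i1 = 16.528 cm.
m_1 = -(16.528)/17.5 = -0.9444.
The intermediate image is 16.528 cm to the right of lens 1, so d_o2 = L - d_i1 = 54 - 16.528 = 37.472 cm.
Lens 2: 1/d_i2 = 1/f_2 - 1/d_o2 = 1/10.5 - 1/(37.472) = 0.06855 cm^-1, so d_i2 = 14.588 cm.
m_2 = -(14.588)/(37.472) = -0.3893.
The system's lateral magnification is m_1 m_2 = (-0.9444)(-0.3893) = 0.3677.

0.368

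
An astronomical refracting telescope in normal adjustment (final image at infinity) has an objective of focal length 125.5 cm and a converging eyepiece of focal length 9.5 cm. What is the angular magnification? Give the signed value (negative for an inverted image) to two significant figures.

-13

M = -f_obj/f_eye = -125.5/(9.5) = -13.211.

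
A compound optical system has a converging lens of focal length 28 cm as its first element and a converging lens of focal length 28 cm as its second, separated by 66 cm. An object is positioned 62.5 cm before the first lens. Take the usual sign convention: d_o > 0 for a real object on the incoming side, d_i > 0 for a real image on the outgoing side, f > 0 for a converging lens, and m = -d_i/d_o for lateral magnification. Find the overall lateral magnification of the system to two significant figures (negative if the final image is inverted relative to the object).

Applying the thin-lens equation to the first lens, 1/28 = 1/62.5 + 1/d_i1, which gives d_i1 = 50.725 cm.
Its lateral magnification is m_1 = -d_i1/d_o1 = -(50.725)/62.5 = -0.8116.
Object distance for lens 2: d_o2 = 66 - 50.725 = 15.275 cm.
Applying the thin-lens equation again with f_2 = 28 cm and d_o2 = 15.275 cm gives d_i2 = -33.613 cm.
m_2 = -(-33.613)/(15.275) = 2.2005.
The system's lateral magnification is m_1 m_2 = (-0.8116)(2.2005) = -1.7859.

-1.8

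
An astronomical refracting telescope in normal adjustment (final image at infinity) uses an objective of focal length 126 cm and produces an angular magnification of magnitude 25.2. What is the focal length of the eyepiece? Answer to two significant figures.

|M| = f_obj/f_eye, so f_eye = f_obj/|M| = 126/25.2 = 5.000 cm.

5.0 cm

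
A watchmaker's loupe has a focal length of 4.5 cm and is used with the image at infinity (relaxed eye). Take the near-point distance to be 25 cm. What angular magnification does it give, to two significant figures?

M = D/f = 25/4.5 = 5.556.

5.6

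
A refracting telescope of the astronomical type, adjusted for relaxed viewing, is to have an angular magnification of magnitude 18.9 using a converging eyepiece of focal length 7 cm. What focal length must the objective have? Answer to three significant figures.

|M| = f_obj/|f_eye|, so f_obj = |M| x |f_eye| = 18.9 x 7 = 132.300 cm.

132 cm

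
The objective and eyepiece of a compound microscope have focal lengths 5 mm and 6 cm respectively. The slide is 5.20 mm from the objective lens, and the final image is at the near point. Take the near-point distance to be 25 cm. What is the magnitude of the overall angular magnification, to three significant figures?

Convert to cm: f_obj = 5 mm = 0.5 cm; d_o = 5.20 mm = 0.52 cm.
Objective: 1/d_i = 1/f_obj - 1/d_o = 1/0.5 - 1/0.52 = 0.07692 cm^-1, so d_i = 13.000 cm.
m_obj = -d_i/d_o = -13.000/0.52 = -25.000.
Eyepiece angular magnification (image at near point): M_eye = 1 + D/f_e = 1 + 25/6 = 5.167.
Overall M = m_obj x M_eye = (-25.000)(5.167) = -129.17.
|M| = 129.17.

129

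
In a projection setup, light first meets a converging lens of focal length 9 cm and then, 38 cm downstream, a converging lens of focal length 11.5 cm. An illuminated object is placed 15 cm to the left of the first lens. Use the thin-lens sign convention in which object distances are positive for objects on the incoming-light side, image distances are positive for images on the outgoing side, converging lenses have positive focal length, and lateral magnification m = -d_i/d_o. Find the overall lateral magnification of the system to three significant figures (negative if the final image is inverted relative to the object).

First lens: d_i1 = 1/(1/9 - 1/15) = 22.500 cm.
m_1 = -(22.500)/15 = -1.5000.
That image sits 15.500 cm in front of the second lens, so d_o2 = 15.500 cm.
Second lens: d_i2 = 1/(1/11.5 - 1/(15.500)) = 44.563 cm.
m_2 = -(44.563)/(15.500) = -2.8750.
The system's lateral magnification is m_1 m_2 = (-1.5000)(-2.8750) = 4.3125.

4.31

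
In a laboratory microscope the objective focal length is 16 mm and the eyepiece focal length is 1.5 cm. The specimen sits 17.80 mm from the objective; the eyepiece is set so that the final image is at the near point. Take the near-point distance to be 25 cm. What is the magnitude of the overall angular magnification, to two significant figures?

160

Convert to cm: f_obj = 16 mm = 1.6 cm; d_o = 17.80 mm = 1.78 cm.
Objective: 1/d_i = 1/f_obj - 1/d_o = 1/1.6 - 1/1.78 = 0.06320 cm^-1, so d_i = 15.822 cm.
m_obj = -d_i/d_o = -15.822/1.78 = -8.889.
Eyepiece angular magnification (image at near point): M_eye = 1 + D/f_e = 1 + 25/1.5 = 17.667.
Overall M = m_obj x M_eye = (-8.889)(17.667) = -157.04.
|M| = 157.04.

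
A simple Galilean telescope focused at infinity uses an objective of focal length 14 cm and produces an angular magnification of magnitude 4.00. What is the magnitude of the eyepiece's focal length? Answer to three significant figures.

3.50 cm

|M| = f_obj/|f_eye|, so |f_eye| = f_obj/|M| = 14/4.0 = 3.500 cm.
(The eyepiece is diverging, so its signed focal length is -3.500 cm.)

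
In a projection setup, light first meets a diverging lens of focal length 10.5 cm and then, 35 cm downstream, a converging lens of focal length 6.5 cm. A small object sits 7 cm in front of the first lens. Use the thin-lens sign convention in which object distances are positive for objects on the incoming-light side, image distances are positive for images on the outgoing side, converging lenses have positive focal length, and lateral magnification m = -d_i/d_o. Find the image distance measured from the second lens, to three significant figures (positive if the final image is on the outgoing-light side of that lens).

7.79 cm

Applying the thin-lens equation to the first lens, 1/(-10.5) = 1/7 + 1/d_i1, which gives d_i1 = -4.200 cm.
With d_i1 < 0 the first image is virtual and lies on the object side; the object distance for lens 2 is d_o2 = 35 - (-4.200) = 39.200 cm.
Applying the thin-lens equation again with f_2 = 6.5 cm and d_o2 = 39.200 cm gives d_i2 = 7.792 cm.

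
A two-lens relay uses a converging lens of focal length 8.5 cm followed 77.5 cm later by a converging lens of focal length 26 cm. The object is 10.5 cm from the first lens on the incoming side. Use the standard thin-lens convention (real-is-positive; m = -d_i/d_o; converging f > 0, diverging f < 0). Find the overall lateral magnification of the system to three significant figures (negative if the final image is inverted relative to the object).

16.1

Applying the thin-lens equation to the first lens, 1/8.5 = 1/10.5 + 1/d_i1, which gives d_i1 = 44.625 cm.
Its lateral magnification is m_1 = -d_i1/d_o1 = -(44.625)/10.5 = -4.2500.
Object distance for lens 2: d_o2 = 77.5 - 44.625 = 32.875 cm.
Applying the thin-lens equation again with f_2 = 26 cm and d_o2 = 32.875 cm gives d_i2 = 124.327 cm.
m_2 = -(124.327)/(32.875) = -3.7818.
The system's lateral magnification is m_1 m_2 = (-4.2500)(-3.7818) = 16.0727.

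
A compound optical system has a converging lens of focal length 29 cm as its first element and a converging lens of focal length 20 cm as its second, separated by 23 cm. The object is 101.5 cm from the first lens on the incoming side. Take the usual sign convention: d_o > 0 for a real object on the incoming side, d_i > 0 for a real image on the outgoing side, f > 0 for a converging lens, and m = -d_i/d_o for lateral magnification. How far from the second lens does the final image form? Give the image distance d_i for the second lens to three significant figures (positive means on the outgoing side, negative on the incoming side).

9.36 cm

Applying the thin-lens equation to the first lens, 1/29 = 1/101.5 + 1/d_i1, which gives d_i1 = 40.600 cm.
Since 40.600 cm > 23 cm, the first image lies past the second lens and serves as a virtual object: d_o2 = L - d_i1 = -17.600 cm.
Applying the thin-lens equation again with f_2 = 20 cm and d_o2 = -17.600 cm gives d_i2 = 9.362 cm.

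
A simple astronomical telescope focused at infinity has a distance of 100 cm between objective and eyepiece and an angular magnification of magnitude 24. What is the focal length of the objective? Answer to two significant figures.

In normal adjustment the tube length equals f_obj + f_eye and |M| = f_obj/f_eye.
So f_obj = 24 f_eye and 24 f_eye + f_eye = 100 cm, giving f_eye = 100/25 = 4.000 cm and f_obj = 96.000 cm.

96 cm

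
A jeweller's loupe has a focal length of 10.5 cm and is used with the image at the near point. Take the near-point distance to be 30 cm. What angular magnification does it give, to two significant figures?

M = 1 + D/f = 1 + 30/10.5 = 3.857.

3.9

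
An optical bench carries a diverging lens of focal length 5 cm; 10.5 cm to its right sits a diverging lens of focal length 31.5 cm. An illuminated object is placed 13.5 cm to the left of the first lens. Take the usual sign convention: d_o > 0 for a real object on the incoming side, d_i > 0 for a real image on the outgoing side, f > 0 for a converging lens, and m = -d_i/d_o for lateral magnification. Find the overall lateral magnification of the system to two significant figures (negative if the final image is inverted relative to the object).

First lens: d_i1 = 1/(1/(-5) - 1/13.5) = -3.649 cm.
m_1 = -(-3.649)/13.5 = 0.2703.
The intermediate image is virtual, 3.649 cm to the left of lens 1, so d_o2 = L - d_i1 = 10.5 - (-3.649) = 14.149 cm.
Second lens: d_i2 = 1/(1/(-31.5) - 1/(14.149)) = -9.763 cm.
m_2 = -(-9.763)/(14.149) = 0.6901.
Total m = m_1 x m_2 = (0.2703)(0.6901) = 0.1865.

0.19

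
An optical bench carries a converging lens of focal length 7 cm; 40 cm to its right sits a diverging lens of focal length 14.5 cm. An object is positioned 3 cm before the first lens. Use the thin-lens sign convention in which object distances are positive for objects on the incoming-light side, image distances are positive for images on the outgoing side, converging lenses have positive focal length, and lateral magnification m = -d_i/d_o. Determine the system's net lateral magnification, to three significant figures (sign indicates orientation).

0.425

First lens: d_i1 = 1/(1/7 - 1/3) = -5.250 cm.
m_1 = -(-5.250)/3 = 1.7500.
With d_i1 < 0 the first image is virtual and lies on the object side; the object distance for lens 2 is d_o2 = 40 - (-5.250) = 45.250 cm.
Second lens: d_i2 = 1/(1/(-14.5) - 1/(45.250)) = -10.981 cm.
m_2 = -(-10.981)/(45.250) = 0.2427.
Total m = m_1 x m_2 = (1.7500)(0.2427) = 0.4247.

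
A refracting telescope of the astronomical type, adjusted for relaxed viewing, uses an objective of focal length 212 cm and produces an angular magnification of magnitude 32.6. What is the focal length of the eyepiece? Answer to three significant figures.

|M| = f_obj/f_eye, so f_eye = f_obj/|M| = 212/32.6 = 6.503 cm.

6.50 cm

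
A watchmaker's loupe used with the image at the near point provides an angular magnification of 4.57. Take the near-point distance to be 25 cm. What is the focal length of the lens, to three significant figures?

7.00 cm

For the image at the near point, M = 1 + D/f.
f = D/(M - 1) = 25/(4.57 - 1) = 7.003 cm.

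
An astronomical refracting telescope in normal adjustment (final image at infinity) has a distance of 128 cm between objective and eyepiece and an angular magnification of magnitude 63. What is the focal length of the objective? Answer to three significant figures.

126 cm

In normal adjustment the tube length equals f_obj + f_eye and |M| = f_obj/f_eye.
So f_obj = 63 f_eye and 63 f_eye + f_eye = 128 cm, giving f_eye = 128/64 = 2.000 cm and f_obj = 126.000 cm.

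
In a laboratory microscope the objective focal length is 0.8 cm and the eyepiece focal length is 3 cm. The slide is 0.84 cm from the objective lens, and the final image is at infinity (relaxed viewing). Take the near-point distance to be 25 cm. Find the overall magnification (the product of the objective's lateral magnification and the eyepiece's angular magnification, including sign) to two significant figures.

-170

Objective: 1/d_i = 1/f_obj - 1/d_o = 1/0.8 - 1/0.84 = 0.05952 cm^-1, so d_i = 16.800 cm.
m_obj = -d_i/d_o = -16.800/0.84 = -20.000.
Eyepiece angular magnification (image at infinity): M_eye = D/f_e = 25/3 = 8.333.
Overall M = m_obj x M_eye = (-20.000)(8.333) = -166.67.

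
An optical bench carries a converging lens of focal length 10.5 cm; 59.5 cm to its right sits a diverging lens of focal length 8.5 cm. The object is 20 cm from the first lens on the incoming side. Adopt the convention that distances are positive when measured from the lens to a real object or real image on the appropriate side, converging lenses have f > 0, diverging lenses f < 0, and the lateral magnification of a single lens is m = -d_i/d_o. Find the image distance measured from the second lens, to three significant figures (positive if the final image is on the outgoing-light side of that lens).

Applying the thin-lens equation to the first lens, 1/10.5 = 1/20 + 1/d_i1, which gives d_i1 = 22.105 cm.
The intermediate image is 22.105 cm to the right of lens 1, so d_o2 = L - d_i1 = 59.5 - 22.105 = 37.395 cm.
Applying the thin-lens equation again with f_2 = -8.5 cm and d_o2 = 37.395 cm gives d_i2 = -6.926 cm.

-6.93 cm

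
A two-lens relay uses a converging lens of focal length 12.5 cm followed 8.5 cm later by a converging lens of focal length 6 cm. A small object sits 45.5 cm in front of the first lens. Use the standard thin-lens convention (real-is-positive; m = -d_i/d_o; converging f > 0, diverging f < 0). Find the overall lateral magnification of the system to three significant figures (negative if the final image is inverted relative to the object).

-0.154

Lens 1: 1/d_i1 = 1/f_1 - 1/d_o1 = 1/12.5 - 1/45.5 = 0.05802 cm^-1, so d_i1 = 17.235 cm.
m_1 = -(17.235)/45.5 = -0.3788.
Since 17.235 cm > 8.5 cm, the first image lies past the second lens and serves as a virtual object: d_o2 = L - d_i1 = -8.735 cm.
Lens 2: 1/d_i2 = 1/f_2 - 1/d_o2 = 1/6 - 1/(-8.735) = 0.28115 cm^-1, so d_i2 = 3.557 cm.
m_2 = -(3.557)/(-8.735) = 0.4072.
Total m = m_1 x m_2 = (-0.3788)(0.4072) = -0.1542.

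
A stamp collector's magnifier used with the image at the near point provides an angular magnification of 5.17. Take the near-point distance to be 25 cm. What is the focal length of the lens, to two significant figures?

For the image at the near point, M = 1 + D/f.
f = D/(M - 1) = 25/(5.17 - 1) = 5.995 cm.

6.0 cm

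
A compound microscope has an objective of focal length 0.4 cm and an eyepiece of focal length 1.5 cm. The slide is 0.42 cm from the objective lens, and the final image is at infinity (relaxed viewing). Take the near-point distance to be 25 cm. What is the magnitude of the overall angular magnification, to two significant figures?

330

Objective: 1/d_i = 1/f_obj - 1/d_o = 1/0.4 - 1/0.42 = 0.11905 cm^-1, so d_i = 8.400 cm.
m_obj = -d_i/d_o = -8.400/0.42 = -20.000.
Eyepiece angular magnification (image at infinity): M_eye = D/f_e = 25/1.5 = 16.667.
Overall M = m_obj x M_eye = (-20.000)(16.667) = -333.33.
|M| = 333.33.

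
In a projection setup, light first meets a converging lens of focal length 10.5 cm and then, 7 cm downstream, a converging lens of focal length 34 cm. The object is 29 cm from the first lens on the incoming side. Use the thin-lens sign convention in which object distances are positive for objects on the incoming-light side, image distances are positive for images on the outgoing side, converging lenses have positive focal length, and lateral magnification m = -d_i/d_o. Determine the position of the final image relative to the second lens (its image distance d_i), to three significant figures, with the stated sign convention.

7.40 cm

Applying the thin-lens equation to the first lens, 1/10.5 = 1/29 + 1/d_i1, which gives d_i1 = 16.459 cm.
Since 16.459 cm > 7 cm, the first image lies past the second lens and serves as a virtual object: d_o2 = L - d_i1 = -9.459 cm.
Applying the thin-lens equation again with f_2 = 34 cm and d_o2 = -9.459 cm gives d_i2 = 7.400 cm.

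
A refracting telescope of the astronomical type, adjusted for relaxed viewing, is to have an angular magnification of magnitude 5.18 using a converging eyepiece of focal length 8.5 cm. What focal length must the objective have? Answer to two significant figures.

44 cm

|M| = f_obj/|f_eye|, so f_obj = |M| x |f_eye| = 5.18 x 8.5 = 44.030 cm.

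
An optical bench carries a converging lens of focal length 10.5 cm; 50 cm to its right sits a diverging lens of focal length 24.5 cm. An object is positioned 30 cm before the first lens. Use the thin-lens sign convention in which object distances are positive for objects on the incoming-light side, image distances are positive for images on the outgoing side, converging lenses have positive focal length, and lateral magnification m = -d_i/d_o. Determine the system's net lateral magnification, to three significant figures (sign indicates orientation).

First lens: d_i1 = 1/(1/10.5 - 1/30) = 16.154 cm.
m_1 = -(16.154)/30 = -0.5385.
Object distance for lens 2: d_o2 = 50 - 16.154 = 33.846 cm.
Second lens: d_i2 = 1/(1/(-24.5) - 1/(33.846)) = -14.212 cm.
m_2 = -(-14.212)/(33.846) = 0.4199.
Overall magnification: m = m_1 m_2 = -0.2261.

-0.226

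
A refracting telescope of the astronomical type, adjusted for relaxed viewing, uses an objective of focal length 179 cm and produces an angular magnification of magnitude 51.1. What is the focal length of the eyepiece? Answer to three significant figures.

3.50 cm

|M| = f_obj/f_eye, so f_eye = f_obj/|M| = 179/51.1 = 3.503 cm.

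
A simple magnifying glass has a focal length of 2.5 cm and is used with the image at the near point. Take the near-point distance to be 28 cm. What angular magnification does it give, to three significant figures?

12.2

M = 1 + D/f = 1 + 28/2.5 = 12.200.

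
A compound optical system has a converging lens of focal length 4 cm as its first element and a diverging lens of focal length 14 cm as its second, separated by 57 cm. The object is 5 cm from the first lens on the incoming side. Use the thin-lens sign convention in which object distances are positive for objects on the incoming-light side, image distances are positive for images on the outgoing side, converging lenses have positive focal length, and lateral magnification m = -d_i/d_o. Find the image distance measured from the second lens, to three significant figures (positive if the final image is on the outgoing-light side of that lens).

Applying the thin-lens equation to the first lens, 1/4 = 1/5 + 1/d_i1, which gives d_i1 = 20.000 cm.
That image sits 37.000 cm in front of the second lens, so d_o2 = 37.000 cm.
Applying the thin-lens equation again with f_2 = -14 cm and d_o2 = 37.000 cm gives d_i2 = -10.157 cm.

-10.2 cm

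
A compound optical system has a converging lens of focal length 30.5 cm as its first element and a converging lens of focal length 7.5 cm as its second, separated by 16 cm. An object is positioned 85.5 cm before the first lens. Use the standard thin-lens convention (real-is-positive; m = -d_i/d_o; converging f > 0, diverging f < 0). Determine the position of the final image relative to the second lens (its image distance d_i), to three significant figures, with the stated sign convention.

6.05 cm

Applying the thin-lens equation to the first lens, 1/30.5 = 1/85.5 + 1/d_i1, which gives d_i1 = 47.414 cm.
This image would form 47.414 cm past lens 1, i.e. 31.414 cm beyond lens 2, so it is a virtual object for lens 2: d_o2 = 16 - 47.414 = -31.414 cm.
Applying the thin-lens equation again with f_2 = 7.5 cm and d_o2 = -31.414 cm gives d_i2 = 6.054 cm.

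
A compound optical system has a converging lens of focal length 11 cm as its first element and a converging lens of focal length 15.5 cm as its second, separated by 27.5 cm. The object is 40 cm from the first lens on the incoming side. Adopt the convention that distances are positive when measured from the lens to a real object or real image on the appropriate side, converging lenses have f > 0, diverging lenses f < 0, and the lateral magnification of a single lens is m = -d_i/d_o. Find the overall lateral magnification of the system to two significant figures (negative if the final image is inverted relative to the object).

First lens: d_i1 = 1/(1/11 - 1/40) = 15.172 cm.
m_1 = -(15.172)/40 = -0.3793.
That image sits 12.328 cm in front of the second lens, so d_o2 = 12.328 cm.
Second lens: d_i2 = 1/(1/15.5 - 1/(12.328)) = -60.231 cm.
m_2 = -(-60.231)/(12.328) = 4.8859.
Overall magnification: m = m_1 m_2 = -1.8533.

-1.9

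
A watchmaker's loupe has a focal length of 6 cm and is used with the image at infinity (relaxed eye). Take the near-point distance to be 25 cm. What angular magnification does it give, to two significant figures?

4.2

M = D/f = 25/6 = 4.167.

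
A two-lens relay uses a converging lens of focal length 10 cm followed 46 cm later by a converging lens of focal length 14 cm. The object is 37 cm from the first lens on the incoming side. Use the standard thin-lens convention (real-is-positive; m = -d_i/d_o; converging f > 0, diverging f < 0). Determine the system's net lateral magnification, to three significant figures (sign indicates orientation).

Applying the thin-lens equation to the first lens, 1/10 = 1/37 + 1/d_i1, which gives d_i1 = 13.704 cm.
Its lateral magnification is m_1 = -d_i1/d_o1 = -(13.704)/37 = -0.3704.
Object distance for lens 2: d_o2 = 46 - 13.704 = 32.296 cm.
Applying the thin-lens equation again with f_2 = 14 cm and d_o2 = 32.296 cm gives d_i2 = 24.713 cm.
m_2 = -(24.713)/(32.296) = -0.7652.
Total m = m_1 x m_2 = (-0.3704)(-0.7652) = 0.2834.

0.283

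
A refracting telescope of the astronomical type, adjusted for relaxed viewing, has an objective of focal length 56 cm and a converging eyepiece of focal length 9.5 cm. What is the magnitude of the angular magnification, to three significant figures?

|M| = f_obj/|f_eye| = 56/9.5 = 5.895.

5.89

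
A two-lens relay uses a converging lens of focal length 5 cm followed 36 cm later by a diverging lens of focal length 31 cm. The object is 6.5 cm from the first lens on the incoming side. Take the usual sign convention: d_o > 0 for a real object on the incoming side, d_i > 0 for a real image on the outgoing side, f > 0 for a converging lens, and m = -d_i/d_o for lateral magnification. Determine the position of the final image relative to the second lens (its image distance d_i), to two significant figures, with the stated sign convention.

-9.8 cm

Applying the thin-lens equation to the first lens, 1/5 = 1/6.5 + 1/d_i1, which gives d_i1 = 21.667 cm.
That image sits 14.333 cm in front of the second lens, so d_o2 = 14.333 cm.
Applying the thin-lens equation again with f_2 = -31 cm and d_o2 = 14.333 cm gives d_i2 = -9.801 cm.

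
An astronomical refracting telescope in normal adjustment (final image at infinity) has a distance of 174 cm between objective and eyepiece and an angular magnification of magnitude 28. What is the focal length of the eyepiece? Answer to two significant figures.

In normal adjustment the tube length equals f_obj + f_eye and |M| = f_obj/f_eye.
So f_obj = 28 f_eye and 28 f_eye + f_eye = 174 cm, giving f_eye = 174/29 = 6.000 cm and f_obj = 168.000 cm.

6.0 cm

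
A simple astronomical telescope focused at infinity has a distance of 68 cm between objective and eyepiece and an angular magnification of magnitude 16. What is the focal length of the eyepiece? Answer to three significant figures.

4.00 cm

In normal adjustment the tube length equals f_obj + f_eye and |M| = f_obj/f_eye.
So f_obj = 16 f_eye and 16 f_eye + f_eye = 68 cm, giving f_eye = 68/17 = 4.000 cm and f_obj = 64.000 cm.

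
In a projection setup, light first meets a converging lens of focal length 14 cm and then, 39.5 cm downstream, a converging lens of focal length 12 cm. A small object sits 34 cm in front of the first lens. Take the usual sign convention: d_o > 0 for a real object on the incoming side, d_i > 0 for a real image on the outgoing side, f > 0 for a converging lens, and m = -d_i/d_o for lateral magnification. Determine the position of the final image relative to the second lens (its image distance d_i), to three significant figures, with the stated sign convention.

Lens 1: 1/d_i1 = 1/f_1 - 1/d_o1 = 1/14 - 1/34 = 0.04202 cm^-1, so d_i1 = 23.800 cm.
Object distance for lens 2: d_o2 = 39.5 - 23.800 = 15.700 cm.
Lens 2: 1/d_i2 = 1/f_2 - 1/d_o2 = 1/12 - 1/(15.700) = 0.01964 cm^-1, so d_i2 = 50.919 cm.

50.9 cm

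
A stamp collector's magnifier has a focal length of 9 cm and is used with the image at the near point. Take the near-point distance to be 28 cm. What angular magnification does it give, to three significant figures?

M = 1 + D/f = 1 + 28/9 = 4.111.

4.11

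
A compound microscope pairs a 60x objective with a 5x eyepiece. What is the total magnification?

300

The overall magnification of a compound microscope is the product of the objective and eyepiece magnifications:
M = M_obj x M_eye = 60 x 5 = 300.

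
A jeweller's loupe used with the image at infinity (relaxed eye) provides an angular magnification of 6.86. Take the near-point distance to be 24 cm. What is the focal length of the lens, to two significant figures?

For the image at infinity, M = D/f.
f = D/M = 24/6.86 = 3.499 cm.

3.5 cm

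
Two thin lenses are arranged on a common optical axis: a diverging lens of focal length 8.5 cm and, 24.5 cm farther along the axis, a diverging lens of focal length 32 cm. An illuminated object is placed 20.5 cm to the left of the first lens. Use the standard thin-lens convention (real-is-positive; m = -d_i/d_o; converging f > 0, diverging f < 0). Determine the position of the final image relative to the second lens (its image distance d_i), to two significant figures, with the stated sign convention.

Lens 1: 1/d_i1 = 1/f_1 - 1/d_o1 = 1/(-8.5) - 1/20.5 = -0.16643 cm^-1, so d_i1 = -6.009 cm.
With d_i1 < 0 the first image is virtual and lies on the object side; the object distance for lens 2 is d_o2 = 24.5 - (-6.009) = 30.509 cm.
Lens 2: 1/d_i2 = 1/f_2 - 1/d_o2 = 1/(-32) - 1/(30.509) = -0.06403 cm^-1, so d_i2 = -15.618 cm.

-16 cm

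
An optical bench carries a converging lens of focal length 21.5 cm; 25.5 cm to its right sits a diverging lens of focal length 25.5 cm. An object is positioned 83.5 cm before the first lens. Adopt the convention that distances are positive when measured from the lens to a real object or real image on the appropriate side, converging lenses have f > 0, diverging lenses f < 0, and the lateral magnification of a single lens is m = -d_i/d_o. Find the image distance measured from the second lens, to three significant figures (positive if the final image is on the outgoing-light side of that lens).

Applying the thin-lens equation to the first lens, 1/21.5 = 1/83.5 + 1/d_i1, which gives d_i1 = 28.956 cm.
This image would form 28.956 cm past lens 1, i.e. 3.456 cm beyond lens 2, so it is a virtual object for lens 2: d_o2 = 25.5 - 28.956 = -3.456 cm.
Applying the thin-lens equation again with f_2 = -25.5 cm and d_o2 = -3.456 cm gives d_i2 = 3.997 cm.

4.00 cm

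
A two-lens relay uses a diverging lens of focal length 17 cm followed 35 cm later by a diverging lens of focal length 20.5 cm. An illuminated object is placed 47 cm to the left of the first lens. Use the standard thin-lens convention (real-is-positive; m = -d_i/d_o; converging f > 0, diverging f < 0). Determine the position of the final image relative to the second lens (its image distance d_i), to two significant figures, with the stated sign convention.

-14 cm

Applying the thin-lens equation to the first lens, 1/(-17) = 1/47 + 1/d_i1, which gives d_i1 = -12.484 cm.
With d_i1 < 0 the first image is virtual and lies on the object side; the object distance for lens 2 is d_o2 = 35 - (-12.484) = 47.484 cm.
Applying the thin-lens equation again with f_2 = -20.5 cm and d_o2 = 47.484 cm gives d_i2 = -14.318 cm.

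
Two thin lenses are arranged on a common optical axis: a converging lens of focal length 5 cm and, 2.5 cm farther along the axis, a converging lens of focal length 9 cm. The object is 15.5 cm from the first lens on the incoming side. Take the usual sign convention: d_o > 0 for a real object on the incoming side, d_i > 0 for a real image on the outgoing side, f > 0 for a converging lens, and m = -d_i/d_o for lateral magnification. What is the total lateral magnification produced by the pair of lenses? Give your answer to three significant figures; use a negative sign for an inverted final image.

First lens: d_i1 = 1/(1/5 - 1/15.5) = 7.381 cm.
m_1 = -(7.381)/15.5 = -0.4762.
This image would form 7.381 cm past lens 1, i.e. 4.881 cm beyond lens 2, so it is a virtual object for lens 2: d_o2 = 2.5 - 7.381 = -4.881 cm.
Second lens: d_i2 = 1/(1/9 - 1/(-4.881)) = 3.165 cm.
m_2 = -(3.165)/(-4.881) = 0.6484.
Overall magnification: m = m_1 m_2 = -0.3087.

-0.309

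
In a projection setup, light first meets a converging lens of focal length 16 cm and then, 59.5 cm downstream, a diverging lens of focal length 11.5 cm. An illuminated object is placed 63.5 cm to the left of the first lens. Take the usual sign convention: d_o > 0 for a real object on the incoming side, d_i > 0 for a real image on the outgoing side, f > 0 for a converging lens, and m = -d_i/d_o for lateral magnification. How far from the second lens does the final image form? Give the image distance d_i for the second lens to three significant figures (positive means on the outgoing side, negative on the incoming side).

First lens: d_i1 = 1/(1/16 - 1/63.5) = 21.389 cm.
The intermediate image is 21.389 cm to the right of lens 1, so d_o2 = L - d_i1 = 59.5 - 21.389 = 38.111 cm.
Second lens: d_i2 = 1/(1/(-11.5) - 1/(38.111)) = -8.834 cm.

-8.83 cm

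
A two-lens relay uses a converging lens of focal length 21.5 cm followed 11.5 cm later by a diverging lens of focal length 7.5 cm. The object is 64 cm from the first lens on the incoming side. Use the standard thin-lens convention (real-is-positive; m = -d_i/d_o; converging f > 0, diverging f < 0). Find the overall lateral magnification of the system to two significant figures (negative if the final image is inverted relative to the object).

0.28

Applying the thin-lens equation to the first lens, 1/21.5 = 1/64 + 1/d_i1, which gives d_i1 = 32.376 cm.
Its lateral magnification is m_1 = -d_i1/d_o1 = -(32.376)/64 = -0.5059.
Since 32.376 cm > 11.5 cm, the first image lies past the second lens and serves as a virtual object: d_o2 = L - d_i1 = -20.876 cm.
Applying the thin-lens equation again with f_2 = -7.5 cm and d_o2 = -20.876 cm gives d_i2 = -11.705 cm.
m_2 = -(-11.705)/(-20.876) = -0.5607.
Overall magnification: m = m_1 m_2 = 0.2836.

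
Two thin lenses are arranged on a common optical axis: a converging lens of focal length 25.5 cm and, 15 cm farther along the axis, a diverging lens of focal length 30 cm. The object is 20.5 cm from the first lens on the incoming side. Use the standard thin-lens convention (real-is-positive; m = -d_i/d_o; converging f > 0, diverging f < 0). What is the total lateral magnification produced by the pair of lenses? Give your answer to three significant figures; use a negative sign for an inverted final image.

1.02

Applying the thin-lens equation to the first lens, 1/25.5 = 1/20.5 + 1/d_i1, which gives d_i1 = -104.550 cm.
Its lateral magnification is m_1 = -d_i1/d_o1 = -(-104.550)/20.5 = 5.1000.
With d_i1 < 0 the first image is virtual and lies on the object side; the object distance for lens 2 is d_o2 = 15 - (-104.550) = 119.550 cm.
Applying the thin-lens equation again with f_2 = -30 cm and d_o2 = 119.550 cm gives d_i2 = -23.982 cm.
m_2 = -(-23.982)/(119.550) = 0.2006.
Total m = m_1 x m_2 = (5.1000)(0.2006) = 1.0231.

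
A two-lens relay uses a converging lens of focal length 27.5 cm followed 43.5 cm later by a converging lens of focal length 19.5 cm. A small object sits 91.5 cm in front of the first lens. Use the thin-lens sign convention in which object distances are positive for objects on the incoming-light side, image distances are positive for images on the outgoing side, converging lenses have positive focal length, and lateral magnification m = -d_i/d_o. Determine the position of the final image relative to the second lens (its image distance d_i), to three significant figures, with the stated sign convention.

Lens 1: 1/d_i1 = 1/f_1 - 1/d_o1 = 1/27.5 - 1/91.5 = 0.02543 cm^-1, so d_i1 = 39.316 cm.
Object distance for lens 2: d_o2 = 43.5 - 39.316 = 4.184 cm.
Lens 2: 1/d_i2 = 1/f_2 - 1/d_o2 = 1/19.5 - 1/(4.184) = -0.18775 cm^-1, so d_i2 = -5.326 cm.

-5.33 cm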